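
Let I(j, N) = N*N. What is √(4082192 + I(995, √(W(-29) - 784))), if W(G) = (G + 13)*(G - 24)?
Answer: 12*√28349 ≈ 2020.5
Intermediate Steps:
W(G) = (-24 + G)*(13 + G) (W(G) = (13 + G)*(-24 + G) = (-24 + G)*(13 + G))
I(j, N) = N²
√(4082192 + I(995, √(W(-29) - 784))) = √(4082192 + (√((-312 + (-29)² - 11*(-29)) - 784))²) = √(4082192 + (√((-312 + 841 + 319) - 784))²) = √(4082192 + (√(848 - 784))²) = √(4082192 + (√64)²) = √(4082192 + 8²) = √(4082192 + 64) = √4082256 = 12*√28349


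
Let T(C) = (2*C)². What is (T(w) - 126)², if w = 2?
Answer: 12100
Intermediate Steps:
T(C) = 4*C²
(T(w) - 126)² = (4*2² - 126)² = (4*4 - 126)² = (16 - 126)² = (-110)² = 12100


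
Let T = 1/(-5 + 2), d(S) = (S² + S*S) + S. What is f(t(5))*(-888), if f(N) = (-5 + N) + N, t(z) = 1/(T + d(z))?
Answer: 180708/41 ≈ 4407.5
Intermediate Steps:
d(S) = S + 2*S² (d(S) = (S² + S²) + S = 2*S² + S = S + 2*S²)
T = -⅓ (T = 1/(-3) = -⅓ ≈ -0.33333)
t(z) = 1/(-⅓ + z*(1 + 2*z))
f(N) = -5 + 2*N
f(t(5))*(-888) = (-5 + 2*(3/(-1 + 3*5*(1 + 2*5))))*(-888) = (-5 + 2*(3/(-1 + 3*5*(1 + 10))))*(-888) = (-5 + 2*(3/(-1 + 3*5*11)))*(-888) = (-5 + 2*(3/(-1 + 165)))*(-888) = (-5 + 2*(3/164))*(-888) = (-5 + 3/82)*(-888) = -407/82*(-888) = 180708/41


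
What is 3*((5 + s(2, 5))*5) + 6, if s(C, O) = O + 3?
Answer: 201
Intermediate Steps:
s(C, O) = 3 + O
3*((5 + s(2, 5))*5) + 6 = 3*((5 + (3 + 5))*5) + 6 = 3*((5 + 8)*5) + 6 = 3*(13*5) + 6 = 3*65 + 6 = 195 + 6 = 201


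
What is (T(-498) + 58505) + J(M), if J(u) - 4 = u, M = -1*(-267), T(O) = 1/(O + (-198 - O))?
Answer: 11637647/198 ≈ 58776.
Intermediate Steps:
T(O) = -1/198 (T(O) = 1/(-198) = -1/198)
M = 267
J(u) = 4 + u
(T(-498) + 58505) + J(M) = (-1/198 + 58505) + (4 + 267) = 11583989/198 + 271 = 11637647/198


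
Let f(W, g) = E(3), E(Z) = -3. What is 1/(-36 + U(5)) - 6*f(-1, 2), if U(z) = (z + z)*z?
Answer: 253/14 ≈ 18.071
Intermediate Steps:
U(z) = 2*z² (U(z) = (2*z)*z = 2*z²)
f(W, g) = -3
1/(-36 + U(5)) - 6*f(-1, 2) = 1/(-36 + 2*5²) - 6*(-3) = 1/(-36 + 2*25) + 18 = 1/(-36 + 50) + 18 = 1/14 + 18 = 253/14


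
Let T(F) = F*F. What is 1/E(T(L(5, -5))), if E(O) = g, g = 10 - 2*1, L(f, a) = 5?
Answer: 1/8 ≈ 0.12500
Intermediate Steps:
T(F) = F**2
g = 8 (g = 10 - 2 = 8)
E(O) = 8
1/E(T(L(5, -5))) = 1/8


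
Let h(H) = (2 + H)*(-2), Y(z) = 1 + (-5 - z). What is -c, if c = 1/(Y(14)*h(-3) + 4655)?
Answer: -1/4619 ≈ -0.00021650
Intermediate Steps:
Y(z) = -4 - z
h(H) = -4 - 2*H
c = 1/4619 (c = 1/((-4 - 1*14)*(-4 - 2*(-3)) + 4655) = 1/((-4 - 14)*(-4 + 6) + 4655) = 1/(-18*2 + 4655) = 1/(-36 + 4655) = 1/4619 ≈ 0.00021650)
-c = -1*1/4619 = -1/4619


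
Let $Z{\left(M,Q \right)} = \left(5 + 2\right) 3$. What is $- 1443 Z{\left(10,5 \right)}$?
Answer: $-30303$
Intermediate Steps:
$Z{\left(M,Q \right)} = 21$ ($Z{\left(M,Q \right)} = 7 \cdot 3 = 21$)
$- 1443 Z{\left(10,5 \right)} = \left(-1443\right) 21 = -30303$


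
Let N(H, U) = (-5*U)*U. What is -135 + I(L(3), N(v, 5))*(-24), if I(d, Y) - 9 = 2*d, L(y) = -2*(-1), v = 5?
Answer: -447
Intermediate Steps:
N(H, U) = -5*U²
L(y) = 2
I(d, Y) = 9 + 2*d
-135 + I(L(3), N(v, 5))*(-24) = -135 + (9 + 2*2)*(-24) = -135 + (9 + 4)*(-24) = -135 + 13*(-24) = -135 - 312 = -447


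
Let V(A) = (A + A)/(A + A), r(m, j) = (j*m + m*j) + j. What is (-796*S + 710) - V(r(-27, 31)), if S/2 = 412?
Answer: -655195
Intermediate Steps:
S = 824 (S = 2*412 = 824)
r(m, j) = j + 2*j*m (r(m, j) = (j*m + j*m) + j = 2*j*m + j = j + 2*j*m)
V(A) = 1 (V(A) = (2*A)/((2*A)) = (2*A)*(1/(2*A)) = 1)
(-796*S + 710) - V(r(-27, 31)) = (-796*824 + 710) - 1*1 = (-655904 + 710) - 1 = -655194 - 1 = -655195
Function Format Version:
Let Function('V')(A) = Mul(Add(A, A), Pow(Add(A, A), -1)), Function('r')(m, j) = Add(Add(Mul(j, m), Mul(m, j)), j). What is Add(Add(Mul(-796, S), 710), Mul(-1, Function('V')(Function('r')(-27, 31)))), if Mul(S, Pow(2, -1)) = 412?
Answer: -655195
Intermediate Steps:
S = 824 (S = Mul(2, 412) = 824)
Function('r')(m, j) = Add(j, Mul(2, j, m)) (Function('r')(m, j) = Add(Add(Mul(j, m), Mul(j, m)), j) = Add(Mul(2, j, m), j) = Add(j, Mul(2, j, m)))
Function('V')(A) = 1 (Function('V')(A) = Mul(Mul(2, A), Pow(Mul(2, A), -1)) = Mul(Mul(2, A), Mul(Rational(1, 2), Pow(A, -1))) = 1)
Add(Add(Mul(-796, S), 710), Mul(-1, Function('V')(Function('r')(-27, 31)))) = Add(Add(Mul(-796, 824), 710), Mul(-1, 1)) = Add(Add(-655904, 710), -1) = Add(-655194, -1) = -655195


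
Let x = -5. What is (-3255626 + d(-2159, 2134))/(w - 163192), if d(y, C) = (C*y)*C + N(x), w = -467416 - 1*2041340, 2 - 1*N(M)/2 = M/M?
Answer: 2458811657/667987 ≈ 3680.9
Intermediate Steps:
N(M) = 2 (N(M) = 4 - 2*M/M = 4 - 2*1 = 4 - 2 = 2)
w = -2508756 (w = -467416 - 2041340 = -2508756)
d(y, C) = 2 + y*C² (d(y, C) = (C*y)*C + 2 = y*C² + 2 = 2 + y*C²)
(-3255626 + d(-2159, 2134))/(w - 163192) = (-3255626 + (2 - 2159*2134²))/(-2508756 - 163192) = (-3255626 + (2 - 2159*4553956))/(-2671948) = (-3255626 + (2 - 9831991004))*(-1/2671948) = (-3255626 - 9831991002)*(-1/2671948) = -9835246628*(-1/2671948) = 2458811657/667987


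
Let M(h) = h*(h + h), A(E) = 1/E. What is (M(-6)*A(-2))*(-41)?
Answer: 1476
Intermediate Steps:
A(E) = 1/E
M(h) = 2*h**2 (M(h) = h*(2*h) = 2*h**2)
(M(-6)*A(-2))*(-41) = ((2*(-6)**2)/(-2))*(-41) = ((2*36)*(-1/2))*(-41) = (72*(-1/2))*(-41) = -36*(-41) = 1476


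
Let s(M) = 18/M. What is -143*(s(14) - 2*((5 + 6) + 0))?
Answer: 20735/7 ≈ 2962.1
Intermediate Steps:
-143*(s(14) - 2*((5 + 6) + 0)) = -143*(18/14 - 2*((5 + 6) + 0)) = -143*(18*(1/14) - 2*(11 + 0)) = -143*(9/7 - 2*11) = -143*(9/7 - 22) = -143*(-145/7) = 20735/7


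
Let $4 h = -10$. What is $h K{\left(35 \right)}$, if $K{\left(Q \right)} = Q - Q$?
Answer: $0$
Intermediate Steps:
$K{\left(Q \right)} = 0$
$h = - \frac{5}{2}$ ($h = \frac{1}{4} \left(-10\right) = - \frac{5}{2} \approx -2.5$)
$h K{\left(35 \right)} = \left(- \frac{5}{2}\right) 0 = 0$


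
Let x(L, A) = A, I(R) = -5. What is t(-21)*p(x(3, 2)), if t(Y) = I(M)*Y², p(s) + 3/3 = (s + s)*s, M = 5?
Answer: -15435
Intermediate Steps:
p(s) = -1 + 2*s² (p(s) = -1 + (s + s)*s = -1 + (2*s)*s = -1 + 2*s²)
t(Y) = -5*Y²
t(-21)*p(x(3, 2)) = (-5*(-21)²)*(-1 + 2*2²) = (-5*441)*(-1 + 2*4) = -2205*(-1 + 8) = -2205*7 = -15435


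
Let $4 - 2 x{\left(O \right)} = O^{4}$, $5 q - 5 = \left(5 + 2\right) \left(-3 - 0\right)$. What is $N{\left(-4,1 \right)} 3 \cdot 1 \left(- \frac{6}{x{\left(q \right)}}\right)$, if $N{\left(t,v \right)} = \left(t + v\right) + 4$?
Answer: $\frac{625}{1751} \approx 0.35694$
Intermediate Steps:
$q = - \frac{16}{5}$ ($q = 1 + \frac{\left(5 + 2\right) \left(-3 - 0\right)}{5} = 1 + \frac{7 \left(-3 + 0\right)}{5} = 1 + \frac{7 \left(-3\right)}{5} = 1 + \frac{1}{5} \left(-21\right) = 1 - \frac{21}{5} = - \frac{16}{5} \approx -3.2$)
$x{\left(O \right)} = 2 - \frac{O^{4}}{2}$
$N{\left(t,v \right)} = 4 + t + v$
$N{\left(-4,1 \right)} 3 \cdot 1 \left(- \frac{6}{x{\left(q \right)}}\right) = \left(4 - 4 + 1\right) 3 \cdot 1 \left(- \frac{6}{2 - \frac{\left(- \frac{16}{5}\right)^{4}}{2}}\right) = 1 \cdot 3 \left(- \frac{6}{2 - \frac{32768}{625}}\right) = 3 \left(- \frac{6}{2 - \frac{32768}{625}}\right) = 3 \left(- \frac{6}{- \frac{31518}{625}}\right) = 3 \left(\left(-6\right) \left(- \frac{625}{31518}\right)\right) = 3 \cdot \frac{625}{5253} = \frac{625}{1751}$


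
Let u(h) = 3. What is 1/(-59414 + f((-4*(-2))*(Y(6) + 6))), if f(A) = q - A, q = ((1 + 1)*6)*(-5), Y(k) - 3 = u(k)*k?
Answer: -1/59690 ≈ -1.6753e-5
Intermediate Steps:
Y(k) = 3 + 3*k
q = -60 (q = (2*6)*(-5) = 12*(-5) = -60)
f(A) = -60 - A
1/(-59414 + f((-4*(-2))*(Y(6) + 6))) = 1/(-59414 + (-60 - (-4*(-2))*((3 + 3*6) + 6))) = 1/(-59414 + (-60 - 8*((3 + 18) + 6))) = 1/(-59414 + (-60 - 8*(21 + 6))) = 1/(-59414 + (-60 - 8*27)) = 1/(-59414 + (-60 - 1*216)) = 1/(-59414 + (-60 - 216)) = 1/(-59414 - 276) = 1/(-59690) = -1/59690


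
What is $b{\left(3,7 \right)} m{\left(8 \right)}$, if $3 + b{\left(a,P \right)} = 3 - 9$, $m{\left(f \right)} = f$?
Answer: $-72$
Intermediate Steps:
$b{\left(a,P \right)} = -9$ ($b{\left(a,P \right)} = -3 + \left(3 - 9\right) = -3 - 6 = -9$)
$b{\left(3,7 \right)} m{\left(8 \right)} = \left(-9\right) 8 = -72$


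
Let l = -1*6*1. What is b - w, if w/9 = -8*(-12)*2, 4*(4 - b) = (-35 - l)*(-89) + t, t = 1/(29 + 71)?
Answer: -947701/400 ≈ -2369.3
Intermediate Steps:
t = 1/100 ≈ 0.010000
l = -6 (l = -6*1 = -6)
b = -256501/400 (b = 4 - ((-35 - 1*(-6))*(-89) + 1/100)/4 = 4 - ((-35 + 6)*(-89) + 1/100)/4 = 4 - (-29*(-89) + 1/100)/4 = 4 - (2581 + 1/100)/4 = 4 - ¼*258101/100 = 4 - 258101/400 = -256501/400 ≈ -641.25)
w = 1728 (w = 9*(-8*(-12)*2) = 9*(96*2) = 9*192 = 1728)
b - w = -256501/400 - 1*1728 = -256501/400 - 1728 = -947701/400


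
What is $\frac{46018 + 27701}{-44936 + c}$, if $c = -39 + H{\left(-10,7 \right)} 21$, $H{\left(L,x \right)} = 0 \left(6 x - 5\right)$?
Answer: $- \frac{73719}{44975} \approx -1.6391$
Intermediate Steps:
$H{\left(L,x \right)} = 0$ ($H{\left(L,x \right)} = 0 \left(-5 + 6 x\right) = 0$)
$c = -39$ ($c = -39 + 0 \cdot 21 = -39 + 0 = -39$)
$\frac{46018 + 27701}{-44936 + c} = \frac{46018 + 27701}{-44936 - 39} = \frac{73719}{-44975} = 73719 \left(- \frac{1}{44975}\right) = - \frac{73719}{44975}$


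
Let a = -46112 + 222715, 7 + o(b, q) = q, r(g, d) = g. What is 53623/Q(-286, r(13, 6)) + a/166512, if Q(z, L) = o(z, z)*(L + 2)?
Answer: -2717567597/243940080 ≈ -11.140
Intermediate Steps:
o(b, q) = -7 + q
Q(z, L) = (-7 + z)*(2 + L) (Q(z, L) = (-7 + z)*(L + 2) = (-7 + z)*(2 + L))
a = 176603
53623/Q(-286, r(13, 6)) + a/166512 = 53623/(((-7 - 286)*(2 + 13))) + 176603/166512 = 53623/((-293*15)) + 176603*(1/166512) = 53623/(-4395) + 176603/166512 = 53623*(-1/4395) + 176603/166512 = -53623/4395 + 176603/166512 = -2717567597/243940080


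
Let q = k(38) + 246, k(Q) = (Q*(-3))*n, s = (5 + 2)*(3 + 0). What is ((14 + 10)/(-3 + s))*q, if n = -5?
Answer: 1088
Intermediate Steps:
s = 21 (s = 7*3 = 21)
k(Q) = 15*Q (k(Q) = (Q*(-3))*(-5) = -3*Q*(-5) = 15*Q)
q = 816 (q = 15*38 + 246 = 570 + 246 = 816)
((14 + 10)/(-3 + s))*q = ((14 + 10)/(-3 + 21))*816 = (24/18)*816 = (24*(1/18))*816 = (4/3)*816 = 1088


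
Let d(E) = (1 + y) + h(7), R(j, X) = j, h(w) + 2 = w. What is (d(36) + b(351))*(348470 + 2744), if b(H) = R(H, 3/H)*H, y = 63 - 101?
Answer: 43258677166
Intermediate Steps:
h(w) = -2 + w
y = -38
d(E) = -32 (d(E) = (1 - 38) + (-2 + 7) = -37 + 5 = -32)
b(H) = H**2 (b(H) = H*H = H**2)
(d(36) + b(351))*(348470 + 2744) = (-32 + 351**2)*(348470 + 2744) = (-32 + 123201)*351214 = 123169*351214 = 43258677166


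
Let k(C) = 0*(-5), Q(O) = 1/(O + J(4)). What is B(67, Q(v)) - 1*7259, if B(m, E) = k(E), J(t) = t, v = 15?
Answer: -7259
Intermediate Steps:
Q(O) = 1/(4 + O) (Q(O) = 1/(O + 4) = 1/(4 + O))
k(C) = 0
B(m, E) = 0
B(67, Q(v)) - 1*7259 = 0 - 1*7259 = 0 - 7259 = -7259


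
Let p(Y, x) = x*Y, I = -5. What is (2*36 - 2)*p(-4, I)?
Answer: 1400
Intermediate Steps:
p(Y, x) = Y*x
(2*36 - 2)*p(-4, I) = (2*36 - 2)*(-4*(-5)) = (72 - 2)*20 = 70*20 = 1400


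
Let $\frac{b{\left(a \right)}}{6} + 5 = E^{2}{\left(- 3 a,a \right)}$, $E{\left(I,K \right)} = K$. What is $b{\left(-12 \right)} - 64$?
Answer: $770$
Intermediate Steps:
$b{\left(a \right)} = -30 + 6 a^{2}$
$b{\left(-12 \right)} - 64 = \left(-30 + 6 \left(-12\right)^{2}\right) - 64 = \left(-30 + 6 \cdot 144\right) - 64 = \left(-30 + 864\right) - 64 = 834 - 64 = 770$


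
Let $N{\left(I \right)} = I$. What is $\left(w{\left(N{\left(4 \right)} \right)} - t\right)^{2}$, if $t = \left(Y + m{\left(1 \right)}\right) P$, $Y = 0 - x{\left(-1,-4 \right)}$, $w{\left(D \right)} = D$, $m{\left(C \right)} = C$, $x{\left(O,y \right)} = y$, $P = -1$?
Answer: $81$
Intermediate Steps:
$Y = 4$ ($Y = 0 - -4 = 0 + 4 = 4$)
$t = -5$ ($t = \left(4 + 1\right) \left(-1\right) = 5 \left(-1\right) = -5$)
$\left(w{\left(N{\left(4 \right)} \right)} - t\right)^{2} = \left(4 - -5\right)^{2} = \left(4 + 5\right)^{2} = 9^{2} = 81$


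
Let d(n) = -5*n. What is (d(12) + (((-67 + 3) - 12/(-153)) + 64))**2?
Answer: 9339136/2601 ≈ 3590.6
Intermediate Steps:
(d(12) + (((-67 + 3) - 12/(-153)) + 64))**2 = (-5*12 + (((-67 + 3) - 12/(-153)) + 64))**2 = (-60 + ((-64 - 12*(-1/153)) + 64))**2 = (-60 + ((-64 + 4/51) + 64))**2 = (-60 + (-3260/51 + 64))**2 = (-60 + 4/51)**2 = (-3056/51)**2 = 9339136/2601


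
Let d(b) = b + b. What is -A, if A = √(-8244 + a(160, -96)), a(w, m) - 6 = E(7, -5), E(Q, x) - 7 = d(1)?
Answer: -I*√8229 ≈ -90.714*I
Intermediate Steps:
d(b) = 2*b
E(Q, x) = 9 (E(Q, x) = 7 + 2*1 = 7 + 2 = 9)
a(w, m) = 15 (a(w, m) = 6 + 9 = 15)
A = I*√8229 (A = √(-8244 + 15) = √(-8229) = I*√8229 ≈ 90.714*I)
-A = -I*√8229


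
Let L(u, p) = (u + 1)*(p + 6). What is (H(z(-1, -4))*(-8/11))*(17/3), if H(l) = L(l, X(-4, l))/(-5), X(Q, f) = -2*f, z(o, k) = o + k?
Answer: -8704/165 ≈ -52.752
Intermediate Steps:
z(o, k) = k + o
L(u, p) = (1 + u)*(6 + p)
H(l) = -6/5 - 4*l/5 + 2*l²/5 (H(l) = (6 - 2*l + 6*l + (-2*l)*l)/(-5) = (6 - 2*l + 6*l - 2*l²)*(-⅕) = (6 - 2*l² + 4*l)*(-⅕) = -6/5 - 4*l/5 + 2*l²/5)
(H(z(-1, -4))*(-8/11))*(17/3) = ((-6/5 - 4*(-4 - 1)/5 + 2*(-4 - 1)²/5)*(-8/11))*(17/3) = ((-6/5 - ⅘*(-5) + (⅖)*(-5)²)*(-8*1/11))*(17*(⅓)) = ((-6/5 + 4 + (⅖)*25)*(-8/11))*(17/3) = ((-6/5 + 4 + 10)*(-8/11))*(17/3) = ((64/5)*(-8/11))*(17/3) = -512/55*17/3 = -8704/165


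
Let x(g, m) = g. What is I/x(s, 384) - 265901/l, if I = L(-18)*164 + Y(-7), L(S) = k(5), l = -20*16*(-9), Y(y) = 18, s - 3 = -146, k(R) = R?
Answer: -40437283/411840 ≈ -98.187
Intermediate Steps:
s = -143 (s = 3 - 146 = -143)
l = 2880 (l = -320*(-9) = 2880)
L(S) = 5
I = 838 (I = 5*164 + 18 = 820 + 18 = 838)
I/x(s, 384) - 265901/l = 838/(-143) - 265901/2880 = 838*(-1/143) - 265901*1/2880 = -838/143 - 265901/2880 = -40437283/411840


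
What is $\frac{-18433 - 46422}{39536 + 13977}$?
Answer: $- \frac{64855}{53513} \approx -1.2119$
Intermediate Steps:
$\frac{-18433 - 46422}{39536 + 13977} = - \frac{64855}{53513}$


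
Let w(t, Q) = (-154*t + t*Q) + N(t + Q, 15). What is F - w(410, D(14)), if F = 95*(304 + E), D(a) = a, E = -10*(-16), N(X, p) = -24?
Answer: 101504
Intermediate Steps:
E = 160
F = 44080 (F = 95*(304 + 160) = 95*464 = 44080)
w(t, Q) = -24 - 154*t + Q*t (w(t, Q) = (-154*t + t*Q) - 24 = (-154*t + Q*t) - 24 = -24 - 154*t + Q*t)
F - w(410, D(14)) = 44080 - (-24 - 154*410 + 14*410) = 44080 - (-24 - 63140 + 5740) = 44080 - 1*(-57424) = 44080 + 57424 = 101504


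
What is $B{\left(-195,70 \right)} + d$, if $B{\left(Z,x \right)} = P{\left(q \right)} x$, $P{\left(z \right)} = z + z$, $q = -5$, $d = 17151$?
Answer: $16451$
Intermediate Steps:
$P{\left(z \right)} = 2 z$
$B{\left(Z,x \right)} = - 10 x$ ($B{\left(Z,x \right)} = 2 \left(-5\right) x = - 10 x$)
$B{\left(-195,70 \right)} + d = \left(-10\right) 70 + 17151 = -700 + 17151 = 16451$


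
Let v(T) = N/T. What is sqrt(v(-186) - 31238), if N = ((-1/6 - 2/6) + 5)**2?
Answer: I*sqrt(480317162)/124 ≈ 176.74*I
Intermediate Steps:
N = 81/4 (N = ((-1*1/6 - 2*1/6) + 5)**2 = ((-1/6 - 1/3) + 5)**2 = (-1/2 + 5)**2 = (9/2)**2 = 81/4 ≈ 20.250)
v(T) = 81/(4*T)
sqrt(v(-186) - 31238) = sqrt((81/4)/(-186) - 31238) = sqrt((81/4)*(-1/186) - 31238) = sqrt(-27/248 - 31238) = sqrt(-7747051/248) = I*sqrt(480317162)/124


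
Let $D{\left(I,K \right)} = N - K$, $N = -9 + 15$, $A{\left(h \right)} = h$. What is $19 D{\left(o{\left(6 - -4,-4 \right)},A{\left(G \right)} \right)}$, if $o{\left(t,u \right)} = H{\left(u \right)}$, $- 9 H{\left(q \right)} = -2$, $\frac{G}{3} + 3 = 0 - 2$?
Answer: $399$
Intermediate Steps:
$G = -15$ ($G = -9 + 3 \left(0 - 2\right) = -9 + 3 \left(-2\right) = -9 - 6 = -15$)
$H{\left(q \right)} = \frac{2}{9}$ ($H{\left(q \right)} = \left(- \frac{1}{9}\right) \left(-2\right) = \frac{2}{9}$)
$o{\left(t,u \right)} = \frac{2}{9}$
$N = 6$
$D{\left(I,K \right)} = 6 - K$
$19 D{\left(o{\left(6 - -4,-4 \right)},A{\left(G \right)} \right)} = 19 \left(6 - -15\right) = 19 \left(6 + 15\right) = 19 \cdot 21 = 399$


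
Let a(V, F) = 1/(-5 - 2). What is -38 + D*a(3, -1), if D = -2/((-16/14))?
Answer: -153/4 ≈ -38.250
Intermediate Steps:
a(V, F) = -1/7 (a(V, F) = 1/(-7) = -1/7)
D = 7/4 (D = -2/((-16*1/14)) = -2/(-8/7) = -2*(-7/8) = 7/4 ≈ 1.7500)
-38 + D*a(3, -1) = -38 + (7/4)*(-1/7) = -38 - 1/4 = -153/4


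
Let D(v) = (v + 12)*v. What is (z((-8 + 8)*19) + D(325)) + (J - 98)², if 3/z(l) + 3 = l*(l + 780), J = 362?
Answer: 179220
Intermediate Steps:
D(v) = v*(12 + v) (D(v) = (12 + v)*v = v*(12 + v))
z(l) = 3/(-3 + l*(780 + l)) (z(l) = 3/(-3 + l*(l + 780)) = 3/(-3 + l*(780 + l)))
(z((-8 + 8)*19) + D(325)) + (J - 98)² = (3/(-3 + ((-8 + 8)*19)² + 780*((-8 + 8)*19)) + 325*(12 + 325)) + (362 - 98)² = (3/(-3 + (0*19)² + 780*(0*19)) + 325*337) + 264² = (3/(-3 + 0² + 780*0) + 109525) + 69696 = (3/(-3 + 0 + 0) + 109525) + 69696 = (3/(-3) + 109525) + 69696 = (3*(-⅓) + 109525) + 69696 = (-1 + 109525) + 69696 = 109524 + 69696 = 179220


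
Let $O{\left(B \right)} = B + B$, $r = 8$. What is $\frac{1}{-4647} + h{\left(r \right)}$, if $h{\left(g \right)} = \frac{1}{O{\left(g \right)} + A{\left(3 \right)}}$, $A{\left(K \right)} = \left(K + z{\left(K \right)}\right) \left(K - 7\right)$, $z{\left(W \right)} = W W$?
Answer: $- \frac{4679}{148704} \approx -0.031465$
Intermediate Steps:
$O{\left(B \right)} = 2 B$
$z{\left(W \right)} = W^{2}$
$A{\left(K \right)} = \left(-7 + K\right) \left(K + K^{2}\right)$ ($A{\left(K \right)} = \left(K + K^{2}\right) \left(K - 7\right) = \left(K + K^{2}\right) \left(-7 + K\right) = \left(-7 + K\right) \left(K + K^{2}\right)$)
$h{\left(g \right)} = \frac{1}{-48 + 2 g}$ ($h{\left(g \right)} = \frac{1}{2 g + 3 \left(-7 + 3^{2} - 18\right)} = \frac{1}{2 g + 3 \left(-7 + 9 - 18\right)} = \frac{1}{2 g + 3 \left(-16\right)} = \frac{1}{2 g - 48} = \frac{1}{-48 + 2 g}$)
$\frac{1}{-4647} + h{\left(r \right)} = \frac{1}{-4647} + \frac{1}{2 \left(-24 + 8\right)} = - \frac{1}{4647} + \frac{1}{2 \left(-16\right)} = - \frac{1}{4647} + \frac{1}{2} \left(- \frac{1}{16}\right) = - \frac{1}{4647} - \frac{1}{32} = - \frac{4679}{148704}$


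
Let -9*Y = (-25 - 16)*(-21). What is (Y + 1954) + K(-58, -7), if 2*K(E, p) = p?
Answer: 11129/6 ≈ 1854.8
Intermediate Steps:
Y = -287/3 (Y = -(-25 - 16)*(-21)/9 = -(-41)*(-21)/9 = -⅑*861 = -287/3 ≈ -95.667)
K(E, p) = p/2
(Y + 1954) + K(-58, -7) = (-287/3 + 1954) + (½)*(-7) = 5575/3 - 7/2 = 11129/6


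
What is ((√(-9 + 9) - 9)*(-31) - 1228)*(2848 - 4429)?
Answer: 1500369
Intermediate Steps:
((√(-9 + 9) - 9)*(-31) - 1228)*(2848 - 4429) = ((√0 - 9)*(-31) - 1228)*(-1581) = ((0 - 9)*(-31) - 1228)*(-1581) = (-9*(-31) - 1228)*(-1581) = (279 - 1228)*(-1581) = -949*(-1581) = 1500369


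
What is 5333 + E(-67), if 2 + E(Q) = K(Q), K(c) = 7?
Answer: 5338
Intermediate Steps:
E(Q) = 5 (E(Q) = -2 + 7 = 5)
5333 + E(-67) = 5333 + 5 = 5338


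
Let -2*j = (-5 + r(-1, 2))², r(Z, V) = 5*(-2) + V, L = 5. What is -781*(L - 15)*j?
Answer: -659945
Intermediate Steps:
r(Z, V) = -10 + V
j = -169/2 (j = -(-5 + (-10 + 2))²/2 = -(-5 - 8)²/2 = -½*(-13)² = -½*169 = -169/2 ≈ -84.500)
-781*(L - 15)*j = -781*(5 - 15)*(-169)/2 = -(-7810)*(-169)/2 = -781*845 = -659945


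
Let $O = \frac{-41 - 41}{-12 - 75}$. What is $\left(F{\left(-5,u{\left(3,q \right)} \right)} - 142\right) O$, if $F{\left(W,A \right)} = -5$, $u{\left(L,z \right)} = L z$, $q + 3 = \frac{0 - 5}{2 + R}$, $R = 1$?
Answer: $- \frac{4018}{29} \approx -138.55$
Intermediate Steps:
$q = - \frac{14}{3}$ ($q = -3 + \frac{0 - 5}{2 + 1} = -3 - \frac{5}{3} = - \frac{14}{3} \approx -4.6667$)
$O = \frac{82}{87}$ ($O = - \frac{82}{-87} = \left(-82\right) \left(- \frac{1}{87}\right) = \frac{82}{87} \approx 0.94253$)
$\left(F{\left(-5,u{\left(3,q \right)} \right)} - 142\right) O = \left(-5 - 142\right) \frac{82}{87} = \left(-147\right) \frac{82}{87} = - \frac{4018}{29}$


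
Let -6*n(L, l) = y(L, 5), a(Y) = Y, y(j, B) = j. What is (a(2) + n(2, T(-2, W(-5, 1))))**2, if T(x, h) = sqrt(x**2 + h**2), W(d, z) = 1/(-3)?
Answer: 25/9 ≈ 2.7778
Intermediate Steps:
W(d, z) = -1/3
T(x, h) = sqrt(h**2 + x**2)
n(L, l) = -L/6
(a(2) + n(2, T(-2, W(-5, 1))))**2 = (2 - 1/6*2)**2 = (2 - 1/3)**2 = (5/3)**2 = 25/9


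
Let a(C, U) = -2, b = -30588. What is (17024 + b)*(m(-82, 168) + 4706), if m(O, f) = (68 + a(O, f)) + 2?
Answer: -64754536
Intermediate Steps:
m(O, f) = 68 (m(O, f) = (68 - 2) + 2 = 66 + 2 = 68)
(17024 + b)*(m(-82, 168) + 4706) = (17024 - 30588)*(68 + 4706) = -13564*4774 = -64754536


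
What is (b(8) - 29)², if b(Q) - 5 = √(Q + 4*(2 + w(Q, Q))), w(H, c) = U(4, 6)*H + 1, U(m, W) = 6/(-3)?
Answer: 532 - 96*I*√11 ≈ 532.0 - 318.4*I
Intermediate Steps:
U(m, W) = -2 (U(m, W) = 6*(-⅓) = -2)
w(H, c) = 1 - 2*H (w(H, c) = -2*H + 1 = 1 - 2*H)
b(Q) = 5 + √(12 - 7*Q) (b(Q) = 5 + √(Q + 4*(2 + (1 - 2*Q))) = 5 + √(Q + 4*(3 - 2*Q)) = 5 + √(Q + (12 - 8*Q)) = 5 + √(12 - 7*Q))
(b(8) - 29)² = ((5 + √(12 - 7*8)) - 29)² = ((5 + √(12 - 56)) - 29)² = ((5 + √(-44)) - 29)² = ((5 + 2*I*√11) - 29)² = (-24 + 2*I*√11)²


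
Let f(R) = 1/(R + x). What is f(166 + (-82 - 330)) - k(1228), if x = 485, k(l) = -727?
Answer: 173754/239 ≈ 727.00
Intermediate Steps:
f(R) = 1/(485 + R) (f(R) = 1/(R + 485) = 1/(485 + R))
f(166 + (-82 - 330)) - k(1228) = 1/(485 + (166 + (-82 - 330))) - 1*(-727) = 1/(485 + (166 - 412)) + 727 = 1/(485 - 246) + 727 = 1/239 + 727 = 173754/239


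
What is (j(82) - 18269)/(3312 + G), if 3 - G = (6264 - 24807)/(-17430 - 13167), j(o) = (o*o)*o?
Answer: 776725243/4829072 ≈ 160.84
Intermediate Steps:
j(o) = o**3 (j(o) = o**2*o = o**3)
G = 3488/1457 (G = 3 - (6264 - 24807)/(-17430 - 13167) = 3 - (-18543)/(-30597) = 3 - (-18543)*(-1)/30597 = 3 - 1*883/1457 = 3 - 883/1457 = 3488/1457 ≈ 2.3940)
(j(82) - 18269)/(3312 + G) = (82**3 - 18269)/(3312 + 3488/1457) = (551368 - 18269)/(4829072/1457) = 533099*(1457/4829072) = 776725243/4829072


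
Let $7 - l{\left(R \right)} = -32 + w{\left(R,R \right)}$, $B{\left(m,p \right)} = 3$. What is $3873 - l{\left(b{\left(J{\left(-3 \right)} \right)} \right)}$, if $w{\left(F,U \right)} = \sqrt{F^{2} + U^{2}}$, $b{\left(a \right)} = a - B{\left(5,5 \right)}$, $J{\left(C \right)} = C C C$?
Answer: $3834 + 30 \sqrt{2} \approx 3876.4$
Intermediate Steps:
$J{\left(C \right)} = C^{3}$ ($J{\left(C \right)} = C^{2} C = C^{3}$)
$b{\left(a \right)} = -3 + a$ ($b{\left(a \right)} = a - 3 = -3 + a$)
$l{\left(R \right)} = 39 - \sqrt{2} \sqrt{R^{2}}$ ($l{\left(R \right)} = 7 - \left(-32 + \sqrt{R^{2} + R^{2}}\right) = 7 - \left(-32 + \sqrt{2 R^{2}}\right) = 7 - \left(-32 + \sqrt{2} \sqrt{R^{2}}\right) = 39 - \sqrt{2} \sqrt{R^{2}}$)
$3873 - l{\left(b{\left(J{\left(-3 \right)} \right)} \right)} = 3873 - \left(39 - \sqrt{2} \sqrt{\left(-3 + \left(-3\right)^{3}\right)^{2}}\right) = 3873 - \left(39 - \sqrt{2} \sqrt{\left(-3 - 27\right)^{2}}\right) = 3873 - \left(39 - \sqrt{2} \sqrt{\left(-30\right)^{2}}\right) = 3873 - \left(39 - \sqrt{2} \sqrt{900}\right) = 3873 - \left(39 - \sqrt{2} \cdot 30\right) = 3873 - \left(39 - 30 \sqrt{2}\right) = 3834 + 30 \sqrt{2}$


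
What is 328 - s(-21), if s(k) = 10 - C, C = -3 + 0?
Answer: 315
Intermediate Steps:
C = -3
s(k) = 13 (s(k) = 10 - 1*(-3) = 10 + 3 = 13)
328 - s(-21) = 328 - 1*13 = 328 - 13 = 315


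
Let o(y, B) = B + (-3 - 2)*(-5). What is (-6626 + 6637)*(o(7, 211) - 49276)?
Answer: -539440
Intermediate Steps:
o(y, B) = 25 + B (o(y, B) = B - 5*(-5) = B + 25 = 25 + B)
(-6626 + 6637)*(o(7, 211) - 49276) = (-6626 + 6637)*((25 + 211) - 49276) = 11*(236 - 49276) = 11*(-49040) = -539440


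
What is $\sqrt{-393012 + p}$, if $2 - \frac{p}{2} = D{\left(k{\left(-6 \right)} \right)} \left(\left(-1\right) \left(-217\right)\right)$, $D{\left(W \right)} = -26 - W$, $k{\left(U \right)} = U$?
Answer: $2 i \sqrt{96082} \approx 619.94 i$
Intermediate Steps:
$p = 8684$ ($p = 4 - 2 \left(-26 - -6\right) \left(\left(-1\right) \left(-217\right)\right) = 4 - 2 \left(-26 + 6\right) 217 = 4 - 2 \left(\left(-20\right) 217\right) = 4 - -8680 = 4 + 8680 = 8684$)
$\sqrt{-393012 + p} = \sqrt{-393012 + 8684} = \sqrt{-384328} = 2 i \sqrt{96082}$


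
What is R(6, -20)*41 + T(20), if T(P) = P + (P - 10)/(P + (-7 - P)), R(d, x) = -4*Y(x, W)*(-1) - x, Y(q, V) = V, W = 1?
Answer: 7018/7 ≈ 1002.6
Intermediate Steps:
R(d, x) = 4 - x (R(d, x) = -4*1*(-1) - x = -4*(-1) - x = 4 - x)
T(P) = 10/7 + 6*P/7 (T(P) = P + (-10 + P)/(-7) = P + (-10 + P)*(-⅐) = P + (10/7 - P/7) = 10/7 + 6*P/7)
R(6, -20)*41 + T(20) = (4 - 1*(-20))*41 + (10/7 + (6/7)*20) = (4 + 20)*41 + (10/7 + 120/7) = 24*41 + 130/7 = 984 + 130/7 = 7018/7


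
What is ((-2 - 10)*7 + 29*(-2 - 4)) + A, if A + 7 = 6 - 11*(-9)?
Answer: -160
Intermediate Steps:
A = 98 (A = -7 + (6 - 11*(-9)) = -7 + (6 + 99) = -7 + 105 = 98)
((-2 - 10)*7 + 29*(-2 - 4)) + A = ((-2 - 10)*7 + 29*(-2 - 4)) + 98 = (-12*7 + 29*(-6)) + 98 = (-84 - 174) + 98 = -258 + 98 = -160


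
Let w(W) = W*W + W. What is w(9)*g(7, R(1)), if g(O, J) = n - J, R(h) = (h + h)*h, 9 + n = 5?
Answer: -540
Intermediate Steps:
n = -4 (n = -9 + 5 = -4)
R(h) = 2*h² (R(h) = (2*h)*h = 2*h²)
g(O, J) = -4 - J
w(W) = W + W² (w(W) = W² + W = W + W²)
w(9)*g(7, R(1)) = (9*(1 + 9))*(-4 - 2*1²) = (9*10)*(-4 - 2) = 90*(-4 - 1*2) = 90*(-4 - 2) = 90*(-6) = -540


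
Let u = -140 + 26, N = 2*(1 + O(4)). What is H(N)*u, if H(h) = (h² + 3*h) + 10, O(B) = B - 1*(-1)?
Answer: -21660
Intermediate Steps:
O(B) = 1 + B (O(B) = B + 1 = 1 + B)
N = 12 (N = 2*(1 + (1 + 4)) = 2*(1 + 5) = 2*6 = 12)
u = -114
H(h) = 10 + h² + 3*h
H(N)*u = (10 + 12² + 3*12)*(-114) = (10 + 144 + 36)*(-114) = 190*(-114) = -21660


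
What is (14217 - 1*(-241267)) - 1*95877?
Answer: 159607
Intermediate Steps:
(14217 - 1*(-241267)) - 1*95877 = (14217 + 241267) - 95877 = 255484 - 95877 = 159607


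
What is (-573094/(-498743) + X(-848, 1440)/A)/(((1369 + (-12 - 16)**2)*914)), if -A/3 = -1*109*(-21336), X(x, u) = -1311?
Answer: 190431301621/326068240107236592 ≈ 5.8402e-7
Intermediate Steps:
A = -6976872 (A = -3*(-1*109)*(-21336) = -(-327)*(-21336) = -3*2325624 = -6976872)
(-573094/(-498743) + X(-848, 1440)/A)/(((1369 + (-12 - 16)**2)*914)) = (-573094/(-498743) - 1311/(-6976872))/(((1369 + (-12 - 16)**2)*914)) = (-573094*(-1/498743) - 1311*(-1/6976872))/(((1369 + (-28)**2)*914)) = (573094/498743 + 437/2325624)/(((1369 + 784)*914)) = 190431301621/(165698384376*((2153*914))) = (190431301621/165698384376)/1967842 = (190431301621/165698384376)*(1/1967842) = 190431301621/326068240107236592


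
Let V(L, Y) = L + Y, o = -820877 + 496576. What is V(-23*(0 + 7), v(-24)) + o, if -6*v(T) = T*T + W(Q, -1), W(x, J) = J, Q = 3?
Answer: -1947347/6 ≈ -3.2456e+5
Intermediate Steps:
v(T) = 1/6 - T**2/6 (v(T) = -(T*T - 1)/6 = -(T**2 - 1)/6 = -(-1 + T**2)/6 = 1/6 - T**2/6)
o = -324301
V(-23*(0 + 7), v(-24)) + o = (-23*(0 + 7) + (1/6 - 1/6*(-24)**2)) - 324301 = (-23*7 + (1/6 - 1/6*576)) - 324301 = (-161 + (1/6 - 96)) - 324301 = (-161 - 575/6) - 324301 = -1541/6 - 324301 = -1947347/6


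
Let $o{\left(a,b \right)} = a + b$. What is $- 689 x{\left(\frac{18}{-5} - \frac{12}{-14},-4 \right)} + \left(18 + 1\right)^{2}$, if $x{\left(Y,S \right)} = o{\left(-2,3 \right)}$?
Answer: $-328$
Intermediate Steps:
$x{\left(Y,S \right)} = 1$ ($x{\left(Y,S \right)} = -2 + 3 = 1$)
$- 689 x{\left(\frac{18}{-5} - \frac{12}{-14},-4 \right)} + \left(18 + 1\right)^{2} = \left(-689\right) 1 + \left(18 + 1\right)^{2} = -689 + 19^{2} = -689 + 361 = -328$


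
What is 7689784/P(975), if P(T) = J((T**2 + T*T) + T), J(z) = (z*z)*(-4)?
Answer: -1922446/3618459950625 ≈ -5.3129e-7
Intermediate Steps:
J(z) = -4*z**2 (J(z) = z**2*(-4) = -4*z**2)
P(T) = -4*(T + 2*T**2)**2 (P(T) = -4*((T**2 + T*T) + T)**2 = -4*((T**2 + T**2) + T)**2 = -4*(2*T**2 + T)**2 = -4*(T + 2*T**2)**2)
7689784/P(975) = 7689784/((-4*975**2*(1 + 2*975)**2)) = 7689784/((-4*950625*(1 + 1950)**2)) = 7689784/((-4*950625*1951**2)) = 7689784/((-4*950625*3806401)) = 7689784/(-14473839802500) = 7689784*(-1/14473839802500) = -1922446/3618459950625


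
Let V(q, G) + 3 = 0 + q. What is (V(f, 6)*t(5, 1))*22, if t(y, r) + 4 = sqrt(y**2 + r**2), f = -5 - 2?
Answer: 880 - 220*sqrt(26) ≈ -241.78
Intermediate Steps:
f = -7
t(y, r) = -4 + sqrt(r**2 + y**2) (t(y, r) = -4 + sqrt(y**2 + r**2) = -4 + sqrt(r**2 + y**2))
V(q, G) = -3 + q (V(q, G) = -3 + (0 + q) = -3 + q)
(V(f, 6)*t(5, 1))*22 = ((-3 - 7)*(-4 + sqrt(1**2 + 5**2)))*22 = -10*(-4 + sqrt(1 + 25))*22 = -10*(-4 + sqrt(26))*22 = (40 - 10*sqrt(26))*22 = 880 - 220*sqrt(26)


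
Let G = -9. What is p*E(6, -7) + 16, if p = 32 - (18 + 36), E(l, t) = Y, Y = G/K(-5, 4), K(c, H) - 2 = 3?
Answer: 278/5 ≈ 55.600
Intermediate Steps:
K(c, H) = 5 (K(c, H) = 2 + 3 = 5)
Y = -9/5 ≈ -1.8000
E(l, t) = -9/5
p = -22 (p = 32 - 1*54 = 32 - 54 = -22)
p*E(6, -7) + 16 = -22*(-9/5) + 16 = 198/5 + 16 = 278/5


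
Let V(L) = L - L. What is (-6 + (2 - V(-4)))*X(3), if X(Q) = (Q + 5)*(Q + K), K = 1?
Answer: -128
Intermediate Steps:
X(Q) = (1 + Q)*(5 + Q) (X(Q) = (Q + 5)*(Q + 1) = (5 + Q)*(1 + Q) = (1 + Q)*(5 + Q))
V(L) = 0
(-6 + (2 - V(-4)))*X(3) = (-6 + (2 - 1*0))*(5 + 3² + 6*3) = (-6 + (2 + 0))*(5 + 9 + 18) = (-6 + 2)*32 = -4*32 = -128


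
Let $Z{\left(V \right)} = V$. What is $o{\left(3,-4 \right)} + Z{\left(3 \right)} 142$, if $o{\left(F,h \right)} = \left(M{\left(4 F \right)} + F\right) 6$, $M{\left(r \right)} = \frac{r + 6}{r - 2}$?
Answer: $\frac{2274}{5} \approx 454.8$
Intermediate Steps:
$M{\left(r \right)} = \frac{6 + r}{-2 + r}$
$o{\left(F,h \right)} = 6 F + \frac{6 \left(6 + 4 F\right)}{-2 + 4 F}$ ($o{\left(F,h \right)} = \left(\frac{6 + 4 F}{-2 + 4 F} + F\right) 6 = \left(F + \frac{6 + 4 F}{-2 + 4 F}\right) 6 = 6 F + \frac{6 \left(6 + 4 F\right)}{-2 + 4 F}$)
$o{\left(3,-4 \right)} + Z{\left(3 \right)} 142 = \frac{6 \left(3 + 3 + 2 \cdot 3^{2}\right)}{-1 + 2 \cdot 3} + 3 \cdot 142 = \frac{6 \left(3 + 3 + 2 \cdot 9\right)}{-1 + 6} + 426 = \frac{6 \left(3 + 3 + 18\right)}{5} + 426 = 6 \cdot \frac{1}{5} \cdot 24 + 426 = \frac{144}{5} + 426 = \frac{2274}{5}$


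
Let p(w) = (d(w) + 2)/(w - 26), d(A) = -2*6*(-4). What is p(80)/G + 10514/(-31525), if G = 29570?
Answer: -1678696867/5033848950 ≈ -0.33348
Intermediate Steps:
d(A) = 48 (d(A) = -12*(-4) = 48)
p(w) = 50/(-26 + w) (p(w) = (48 + 2)/(w - 26) = 50/(-26 + w))
p(80)/G + 10514/(-31525) = (50/(-26 + 80))/29570 + 10514/(-31525) = (50/54)*(1/29570) + 10514*(-1/31525) = (50*(1/54))*(1/29570) - 10514/31525 = (25/27)*(1/29570) - 10514/31525 = 5/159678 - 10514/31525 = -1678696867/5033848950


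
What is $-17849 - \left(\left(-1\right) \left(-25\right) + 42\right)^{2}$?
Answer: $-22338$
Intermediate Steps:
$-17849 - \left(\left(-1\right) \left(-25\right) + 42\right)^{2} = -17849 - \left(25 + 42\right)^{2} = -17849 - 67^{2} = -17849 - 4489 = -22338$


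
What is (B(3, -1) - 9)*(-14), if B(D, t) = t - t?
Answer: 126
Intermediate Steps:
B(D, t) = 0
(B(3, -1) - 9)*(-14) = (0 - 9)*(-14) = -9*(-14) = 126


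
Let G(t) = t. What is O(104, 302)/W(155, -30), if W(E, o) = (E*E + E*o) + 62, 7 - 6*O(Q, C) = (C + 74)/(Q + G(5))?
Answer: 43/1412422 ≈ 3.0444e-5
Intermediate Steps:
O(Q, C) = 7/6 - (74 + C)/(6*(5 + Q)) (O(Q, C) = 7/6 - (C + 74)/(6*(Q + 5)) = 7/6 - (74 + C)/(6*(5 + Q)))
W(E, o) = 62 + E² + E*o (W(E, o) = (E² + E*o) + 62 = 62 + E² + E*o)
O(104, 302)/W(155, -30) = ((-39 - 1*302 + 7*104)/(6*(5 + 104)))/(62 + 155² + 155*(-30)) = ((⅙)*(-39 - 302 + 728)/109)/(62 + 24025 - 4650) = ((⅙)*(1/109)*387)/19437 = (129/218)*(1/19437) = 43/1412422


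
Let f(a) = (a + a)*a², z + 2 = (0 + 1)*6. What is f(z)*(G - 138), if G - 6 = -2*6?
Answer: -18432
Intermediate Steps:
z = 4 (z = -2 + (0 + 1)*6 = -2 + 1*6 = -2 + 6 = 4)
f(a) = 2*a³ (f(a) = (2*a)*a² = 2*a³)
G = -6 (G = 6 - 2*6 = 6 - 12 = -6)
f(z)*(G - 138) = (2*4³)*(-6 - 138) = (2*64)*(-144) = 128*(-144) = -18432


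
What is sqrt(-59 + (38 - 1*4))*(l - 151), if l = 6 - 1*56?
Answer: -1005*I ≈ -1005.0*I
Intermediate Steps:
l = -50 (l = 6 - 56 = -50)
sqrt(-59 + (38 - 1*4))*(l - 151) = sqrt(-59 + (38 - 1*4))*(-50 - 151) = sqrt(-59 + (38 - 4))*(-201) = sqrt(-59 + 34)*(-201) = sqrt(-25)*(-201) = (5*I)*(-201) = -1005*I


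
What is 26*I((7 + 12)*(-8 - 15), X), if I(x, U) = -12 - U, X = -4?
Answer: -208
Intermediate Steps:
26*I((7 + 12)*(-8 - 15), X) = 26*(-12 - 1*(-4)) = 26*(-12 + 4) = 26*(-8) = -208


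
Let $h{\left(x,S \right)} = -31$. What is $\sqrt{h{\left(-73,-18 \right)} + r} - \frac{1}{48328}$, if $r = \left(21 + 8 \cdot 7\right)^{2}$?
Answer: $- \frac{1}{48328} + \sqrt{5898} \approx 76.798$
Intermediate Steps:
$r = 5929$ ($r = \left(21 + 56\right)^{2} = 77^{2} = 5929$)
$\sqrt{h{\left(-73,-18 \right)} + r} - \frac{1}{48328} = \sqrt{-31 + 5929} - \frac{1}{48328} = \sqrt{5898} - \frac{1}{48328} = - \frac{1}{48328} + \sqrt{5898}$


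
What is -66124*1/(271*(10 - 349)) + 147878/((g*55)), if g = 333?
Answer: 18199834/2069595 ≈ 8.7939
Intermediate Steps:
-66124*1/(271*(10 - 349)) + 147878/((g*55)) = -66124*1/(271*(10 - 349)) + 147878/((333*55)) = -66124/(271*(-339)) + 147878/18315 = -66124/(-91869) + 147878*(1/18315) = -66124*(-1/91869) + 147878/18315 = 244/339 + 147878/18315 = 18199834/2069595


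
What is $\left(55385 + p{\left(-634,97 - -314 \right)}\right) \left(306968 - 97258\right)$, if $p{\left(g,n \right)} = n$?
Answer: $11700979160$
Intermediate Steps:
$\left(55385 + p{\left(-634,97 - -314 \right)}\right) \left(306968 - 97258\right) = \left(55385 + \left(97 - -314\right)\right) \left(306968 - 97258\right) = \left(55385 + \left(97 + 314\right)\right) 209710 = \left(55385 + 411\right) 209710 = 55796 \cdot 209710 = 11700979160$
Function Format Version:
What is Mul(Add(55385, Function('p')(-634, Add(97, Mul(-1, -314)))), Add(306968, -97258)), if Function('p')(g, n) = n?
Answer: 11700979160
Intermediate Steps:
Mul(Add(55385, Function('p')(-634, Add(97, Mul(-1, -314)))), Add(306968, -97258)) = Mul(Add(55385, Add(97, Mul(-1, -314))), Add(306968, -97258)) = Mul(Add(55385, Add(97, 314)), 209710) = Mul(Add(55385, 411), 209710) = Mul(55796, 209710) = 11700979160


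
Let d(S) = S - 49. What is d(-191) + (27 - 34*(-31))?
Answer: 841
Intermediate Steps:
d(S) = -49 + S
d(-191) + (27 - 34*(-31)) = (-49 - 191) + (27 - 34*(-31)) = -240 + (27 + 1054) = -240 + 1081 = 841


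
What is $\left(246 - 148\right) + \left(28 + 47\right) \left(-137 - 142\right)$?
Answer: $-20827$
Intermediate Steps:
$\left(246 - 148\right) + \left(28 + 47\right) \left(-137 - 142\right) = 98 + 75 \left(-279\right) = 98 - 20925 = -20827$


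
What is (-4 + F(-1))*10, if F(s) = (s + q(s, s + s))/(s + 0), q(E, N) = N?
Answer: -10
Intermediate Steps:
F(s) = 3 (F(s) = (s + (s + s))/(s + 0) = (s + 2*s)/s = (3*s)/s = 3)
(-4 + F(-1))*10 = (-4 + 3)*10 = -1*10 = -10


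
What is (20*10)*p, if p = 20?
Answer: 4000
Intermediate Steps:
(20*10)*p = (20*10)*20 = 200*20 = 4000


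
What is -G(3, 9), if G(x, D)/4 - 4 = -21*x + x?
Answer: 224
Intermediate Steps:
G(x, D) = 16 - 80*x (G(x, D) = 16 + 4*(-21*x + x) = 16 + 4*(-20*x) = 16 - 80*x)
-G(3, 9) = -(16 - 80*3) = -(16 - 240) = -1*(-224) = 224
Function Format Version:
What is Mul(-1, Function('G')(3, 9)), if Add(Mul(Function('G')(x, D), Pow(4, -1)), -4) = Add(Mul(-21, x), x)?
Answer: 224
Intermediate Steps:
Function('G')(x, D) = Add(16, Mul(-80, x)) (Function('G')(x, D) = Add(16, Mul(4, Add(Mul(-21, x), x))) = Add(16, Mul(4, Mul(-20, x))) = Add(16, Mul(-80, x)))
Mul(-1, Function('G')(3, 9)) = Mul(-1, Add(16, Mul(-80, 3))) = Mul(-1, Add(16, -240)) = Mul(-1, -224) = 224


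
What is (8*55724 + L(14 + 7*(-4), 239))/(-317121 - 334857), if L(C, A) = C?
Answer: -222889/325989 ≈ -0.68373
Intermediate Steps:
(8*55724 + L(14 + 7*(-4), 239))/(-317121 - 334857) = (8*55724 + (14 + 7*(-4)))/(-317121 - 334857) = (445792 + (14 - 28))/(-651978) = (445792 - 14)*(-1/651978) = 445778*(-1/651978) = -222889/325989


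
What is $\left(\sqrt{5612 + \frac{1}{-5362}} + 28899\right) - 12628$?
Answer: $16271 + \frac{\sqrt{161350853566}}{5362} \approx 16346.0$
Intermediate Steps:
$\left(\sqrt{5612 + \frac{1}{-5362}} + 28899\right) - 12628 = \left(\sqrt{5612 - \frac{1}{5362}} + 28899\right) - 12628 = \left(\sqrt{\frac{30091543}{5362}} + 28899\right) - 12628 = \left(\frac{\sqrt{161350853566}}{5362} + 28899\right) - 12628 = \left(28899 + \frac{\sqrt{161350853566}}{5362}\right) - 12628 = 16271 + \frac{\sqrt{161350853566}}{5362}$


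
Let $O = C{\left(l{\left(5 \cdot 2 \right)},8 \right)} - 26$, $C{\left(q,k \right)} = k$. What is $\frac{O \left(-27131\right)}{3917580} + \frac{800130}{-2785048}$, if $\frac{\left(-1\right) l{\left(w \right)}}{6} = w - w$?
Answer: $- \frac{73936367259}{454610347660} \approx -0.16264$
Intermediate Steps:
$l{\left(w \right)} = 0$ ($l{\left(w \right)} = - 6 \left(w - w\right) = \left(-6\right) 0 = 0$)
$O = -18$ ($O = 8 - 26 = -18$)
$\frac{O \left(-27131\right)}{3917580} + \frac{800130}{-2785048} = \frac{\left(-18\right) \left(-27131\right)}{3917580} + \frac{800130}{-2785048} = 488358 \cdot \frac{1}{3917580} + 800130 \left(- \frac{1}{2785048}\right) = \frac{81393}{652930} - \frac{400065}{1392524} = - \frac{73936367259}{454610347660}$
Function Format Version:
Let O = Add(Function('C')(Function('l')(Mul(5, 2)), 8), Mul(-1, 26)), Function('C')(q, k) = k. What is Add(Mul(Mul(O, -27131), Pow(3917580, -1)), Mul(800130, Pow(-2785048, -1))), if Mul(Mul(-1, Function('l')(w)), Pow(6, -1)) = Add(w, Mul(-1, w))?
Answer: Rational(-73936367259, 454610347660) ≈ -0.16264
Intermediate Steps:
Function('l')(w) = 0 (Function('l')(w) = Mul(-6, Add(w, Mul(-1, w))) = Mul(-6, 0) = 0)
O = -18 (O = Add(8, Mul(-1, 26)) = Add(8, -26) = -18)
Add(Mul(Mul(O, -27131), Pow(3917580, -1)), Mul(800130, Pow(-2785048, -1))) = Add(Mul(Mul(-18, -27131), Pow(3917580, -1)), Mul(800130, Pow(-2785048, -1))) = Add(Mul(488358, Rational(1, 3917580)), Mul(800130, Rational(-1, 2785048))) = Add(Rational(81393, 652930), Rational(-400065, 1392524)) = Rational(-73936367259, 454610347660)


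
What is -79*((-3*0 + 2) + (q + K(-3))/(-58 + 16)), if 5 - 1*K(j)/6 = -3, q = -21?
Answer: -1501/14 ≈ -107.21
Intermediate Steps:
K(j) = 48 (K(j) = 30 - 6*(-3) = 30 + 18 = 48)
-79*((-3*0 + 2) + (q + K(-3))/(-58 + 16)) = -79*((-3*0 + 2) + (-21 + 48)/(-58 + 16)) = -79*((0 + 2) + 27/(-42)) = -79*(2 + 27*(-1/42)) = -79*(2 - 9/14) = -79*19/14 = -1501/14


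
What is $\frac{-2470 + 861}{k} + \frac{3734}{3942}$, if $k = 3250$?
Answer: $\frac{2896411}{6405750} \approx 0.45216$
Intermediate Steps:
$\frac{-2470 + 861}{k} + \frac{3734}{3942} = \frac{-2470 + 861}{3250} + \frac{3734}{3942} = \left(-1609\right) \frac{1}{3250} + 3734 \cdot \frac{1}{3942} = - \frac{1609}{3250} + \frac{1867}{1971} = \frac{2896411}{6405750}$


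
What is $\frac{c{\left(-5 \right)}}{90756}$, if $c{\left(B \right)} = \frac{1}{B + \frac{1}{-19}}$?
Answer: $- \frac{19}{8712576} \approx -2.1808 \cdot 10^{-6}$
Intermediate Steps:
$c{\left(B \right)} = \frac{1}{- \frac{1}{19} + B}$ ($c{\left(B \right)} = \frac{1}{B - \frac{1}{19}} = \frac{1}{- \frac{1}{19} + B}$)
$\frac{c{\left(-5 \right)}}{90756} = \frac{19 \frac{1}{-1 + 19 \left(-5\right)}}{90756} = \frac{19}{-1 - 95} \cdot \frac{1}{90756} = \frac{19}{-96} \cdot \frac{1}{90756} = 19 \left(- \frac{1}{96}\right) \frac{1}{90756} = \left(- \frac{19}{96}\right) \frac{1}{90756} = - \frac{19}{8712576}$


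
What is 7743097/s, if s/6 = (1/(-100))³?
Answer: -3871548500000/3 ≈ -1.2905e+12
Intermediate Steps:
s = -3/500000 (s = 6*(1/(-100))³ = 6*(-1/100)³ = 6*(-1/1000000) = -3/500000 ≈ -6.0000e-6)
7743097/s = 7743097/(-3/500000) = 7743097*(-500000/3) = -3871548500000/3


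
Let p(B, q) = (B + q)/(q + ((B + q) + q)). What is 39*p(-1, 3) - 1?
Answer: 35/4 ≈ 8.7500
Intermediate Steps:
p(B, q) = (B + q)/(B + 3*q) (p(B, q) = (B + q)/(q + (B + 2*q)) = (B + q)/(B + 3*q))
39*p(-1, 3) - 1 = 39*((-1 + 3)/(-1 + 3*3)) - 1 = 39*(2/(-1 + 9)) - 1 = 39*(2/8) - 1 = 39*((1/8)*2) - 1 = 39*(1/4) - 1 = 39/4 - 1 = 35/4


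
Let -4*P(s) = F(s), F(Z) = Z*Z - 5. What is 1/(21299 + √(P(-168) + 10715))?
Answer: 2/42719 ≈ 4.6818e-5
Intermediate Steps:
F(Z) = -5 + Z² (F(Z) = Z² - 5 = -5 + Z²)
P(s) = 5/4 - s²/4 (P(s) = -(-5 + s²)/4 = 5/4 - s²/4)
1/(21299 + √(P(-168) + 10715)) = 1/(21299 + √((5/4 - ¼*(-168)²) + 10715)) = 1/(21299 + √((5/4 - ¼*28224) + 10715)) = 1/(21299 + √((5/4 - 7056) + 10715)) = 1/(21299 + √(-28219/4 + 10715)) = 1/(21299 + √(14641/4)) = 1/(21299 + 121/2) = 1/(42719/2) = 2/42719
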